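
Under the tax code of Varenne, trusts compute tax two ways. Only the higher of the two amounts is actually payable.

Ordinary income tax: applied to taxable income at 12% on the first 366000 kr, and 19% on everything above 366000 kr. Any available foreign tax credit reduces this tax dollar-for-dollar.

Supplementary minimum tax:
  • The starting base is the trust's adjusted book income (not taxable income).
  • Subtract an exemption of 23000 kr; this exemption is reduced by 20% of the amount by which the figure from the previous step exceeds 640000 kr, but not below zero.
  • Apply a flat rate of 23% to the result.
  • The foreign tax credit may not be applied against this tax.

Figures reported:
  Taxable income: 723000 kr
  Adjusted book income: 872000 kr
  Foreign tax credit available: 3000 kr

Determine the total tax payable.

200560 kr

Supplementary minimum tax:
  Base (adjusted book income): 872000 kr
  Exemption: 20% × (872000 kr − 640000 kr) = 46400 kr ≥ 23000 kr, so the exemption is fully phased out
  Base: 872000 kr − 0 kr = 872000 kr
  872000 kr × 23% = 200560 kr

Ordinary income tax:
  366000 kr × 12% = 43920 kr
  357000 kr × 19% = 67830 kr
  → 111750 kr
  Less foreign tax credit 3000 kr → 108750 kr

200560 kr > 108750 kr, so the supplementary minimum tax is the binding amount.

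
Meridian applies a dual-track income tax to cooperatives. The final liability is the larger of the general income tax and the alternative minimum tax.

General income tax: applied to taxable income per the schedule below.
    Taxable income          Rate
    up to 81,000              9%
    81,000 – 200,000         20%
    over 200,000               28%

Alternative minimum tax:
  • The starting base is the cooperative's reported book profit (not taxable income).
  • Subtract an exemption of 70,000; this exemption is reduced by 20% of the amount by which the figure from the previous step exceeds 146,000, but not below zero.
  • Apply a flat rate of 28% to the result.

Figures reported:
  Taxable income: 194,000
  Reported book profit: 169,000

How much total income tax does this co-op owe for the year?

29,890

General income tax:
  81,000 × 9% = 7,290
  113,000 × 20% = 22,600
  → 29,890

Alternative minimum tax:
  Base (reported book profit): 169,000
  Exemption: 70,000 − 20% × (169,000 − 146,000) = 70,000 − 4,600 = 65,400
  Base: 169,000 − 65,400 = 103,600
  103,600 × 28% = 29,008

29,890 > 29,008, so the general income tax governs.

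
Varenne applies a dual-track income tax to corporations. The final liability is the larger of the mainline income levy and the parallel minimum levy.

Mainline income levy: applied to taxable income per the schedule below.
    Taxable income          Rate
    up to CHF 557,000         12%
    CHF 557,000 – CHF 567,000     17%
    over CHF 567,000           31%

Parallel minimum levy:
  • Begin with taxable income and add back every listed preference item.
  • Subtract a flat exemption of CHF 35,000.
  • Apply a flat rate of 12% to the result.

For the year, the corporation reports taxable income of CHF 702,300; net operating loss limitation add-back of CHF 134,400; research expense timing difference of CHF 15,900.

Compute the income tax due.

Mainline income levy:
  CHF 557,000 × 12% = CHF 66,840
  CHF 10,000 × 17% = CHF 1,700
  CHF 135,300 × 31% = CHF 41,943
  → CHF 110,483

Parallel minimum levy:
  Adjusted income: CHF 702,300 + CHF 134,400 + CHF 15,900 = CHF 852,600
  Less exemption CHF 35,000 → base CHF 817,600
  CHF 817,600 × 12% = CHF 98,112

CHF 110,483 > CHF 98,112, so the mainline income levy governs.

CHF 110,483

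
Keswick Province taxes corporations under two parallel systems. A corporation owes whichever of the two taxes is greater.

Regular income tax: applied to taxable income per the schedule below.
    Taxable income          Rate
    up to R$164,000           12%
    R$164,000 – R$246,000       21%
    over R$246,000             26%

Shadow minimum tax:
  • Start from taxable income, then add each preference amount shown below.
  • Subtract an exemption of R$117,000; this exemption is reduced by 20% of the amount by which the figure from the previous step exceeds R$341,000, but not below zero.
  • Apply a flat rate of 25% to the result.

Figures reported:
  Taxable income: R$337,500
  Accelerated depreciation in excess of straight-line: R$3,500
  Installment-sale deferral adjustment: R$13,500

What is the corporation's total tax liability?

R$60,690

Shadow minimum tax:
  Adjusted income: R$337,500 + R$3,500 + R$13,500 = R$354,500
  Exemption: R$117,000 − 20% × (R$354,500 − R$341,000) = R$117,000 − R$2,700 = R$114,300
  Base: R$354,500 − R$114,300 = R$240,200
  R$240,200 × 25% = R$60,050

Regular income tax:
  R$164,000 × 12% = R$19,680
  R$82,000 × 21% = R$17,220
  R$91,500 × 26% = R$23,790
  → R$60,690

R$60,690 > R$60,050, so the regular income tax governs.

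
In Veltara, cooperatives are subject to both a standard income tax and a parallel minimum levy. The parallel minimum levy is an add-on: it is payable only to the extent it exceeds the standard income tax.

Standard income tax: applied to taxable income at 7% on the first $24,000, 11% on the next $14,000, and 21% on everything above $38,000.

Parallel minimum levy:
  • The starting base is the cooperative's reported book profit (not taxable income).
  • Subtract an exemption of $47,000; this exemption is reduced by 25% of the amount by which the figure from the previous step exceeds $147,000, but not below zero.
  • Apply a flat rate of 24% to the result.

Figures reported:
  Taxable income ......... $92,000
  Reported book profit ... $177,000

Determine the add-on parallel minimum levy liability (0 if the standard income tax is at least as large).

Standard income tax:
  $24,000 × 7% = $1,680
  $14,000 × 11% = $1,540
  $54,000 × 21% = $11,340
  → $14,560

Parallel minimum levy:
  Base (reported book profit): $177,000
  Exemption: $47,000 − 25% × ($177,000 − $147,000) = $47,000 − $7,500 = $39,500
  Base: $177,000 − $39,500 = $137,500
  $137,500 × 24% = $33,000

Excess of parallel minimum levy over standard income tax: $33,000 − $14,560 = $18,440.

$18,440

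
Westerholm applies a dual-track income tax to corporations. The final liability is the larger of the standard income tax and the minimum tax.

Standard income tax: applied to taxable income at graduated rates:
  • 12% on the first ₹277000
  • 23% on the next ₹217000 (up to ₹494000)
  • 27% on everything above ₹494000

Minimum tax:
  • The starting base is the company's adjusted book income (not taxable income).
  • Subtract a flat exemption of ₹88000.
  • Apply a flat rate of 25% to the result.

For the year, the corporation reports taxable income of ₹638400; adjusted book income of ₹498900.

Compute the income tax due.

₹122138

Standard income tax:
  ₹277000 × 12% = ₹33240
  ₹217000 × 23% = ₹49910
  ₹144400 × 27% = ₹38988
  → ₹122138

Minimum tax:
  Base (adjusted book income): ₹498900
  Less exemption ₹88000 → base ₹410900
  ₹410900 × 25% = ₹102725

₹122138 > ₹102725, so the standard income tax governs.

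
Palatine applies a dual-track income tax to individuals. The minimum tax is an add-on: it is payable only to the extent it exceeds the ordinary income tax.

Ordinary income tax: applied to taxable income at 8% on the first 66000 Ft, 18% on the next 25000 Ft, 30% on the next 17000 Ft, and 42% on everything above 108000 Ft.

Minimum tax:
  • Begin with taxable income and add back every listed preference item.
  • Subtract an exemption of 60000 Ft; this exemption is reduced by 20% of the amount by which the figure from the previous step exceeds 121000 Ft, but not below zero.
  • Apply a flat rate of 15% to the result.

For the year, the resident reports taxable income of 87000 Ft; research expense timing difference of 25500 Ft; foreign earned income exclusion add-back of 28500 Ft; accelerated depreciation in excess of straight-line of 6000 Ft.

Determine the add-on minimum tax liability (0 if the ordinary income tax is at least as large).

4770 Ft

Ordinary income tax:
  66000 Ft × 8% = 5280 Ft
  21000 Ft × 18% = 3780 Ft
  → 9060 Ft

Minimum tax:
  Adjusted income: 87000 Ft + 25500 Ft + 28500 Ft + 6000 Ft = 147000 Ft
  Exemption: 60000 Ft − 20% × (147000 Ft − 121000 Ft) = 60000 Ft − 5200 Ft = 54800 Ft
  Base: 147000 Ft − 54800 Ft = 92200 Ft
  92200 Ft × 15% = 13830 Ft

Excess of minimum tax over ordinary income tax: 13830 Ft − 9060 Ft = 4770 Ft.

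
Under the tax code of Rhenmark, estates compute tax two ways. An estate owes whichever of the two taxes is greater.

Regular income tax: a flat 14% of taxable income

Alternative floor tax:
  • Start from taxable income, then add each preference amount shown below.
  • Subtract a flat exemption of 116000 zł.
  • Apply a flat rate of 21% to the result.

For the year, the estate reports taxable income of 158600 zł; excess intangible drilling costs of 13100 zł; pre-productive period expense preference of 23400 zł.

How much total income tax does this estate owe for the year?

22204 zł

Regular income tax:
  158600 zł × 14% = 22204 zł

Alternative floor tax:
  Adjusted income: 158600 zł + 13100 zł + 23400 zł = 195100 zł
  Less exemption 116000 zł → base 79100 zł
  79100 zł × 21% = 16611 zł

22204 zł > 16611 zł, so the regular income tax governs.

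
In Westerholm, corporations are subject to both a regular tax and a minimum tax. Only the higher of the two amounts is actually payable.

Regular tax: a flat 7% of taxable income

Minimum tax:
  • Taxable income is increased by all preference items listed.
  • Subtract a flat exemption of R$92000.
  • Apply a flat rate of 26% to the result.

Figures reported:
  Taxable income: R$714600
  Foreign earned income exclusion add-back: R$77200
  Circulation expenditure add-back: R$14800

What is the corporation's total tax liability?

Minimum tax:
  Adjusted income: R$714600 + R$77200 + R$14800 = R$806600
  Less exemption R$92000 → base R$714600
  R$714600 × 26% = R$185796

Regular tax:
  R$714600 × 7% = R$50022

R$185796 > R$50022, so the minimum tax is the binding amount.

R$185796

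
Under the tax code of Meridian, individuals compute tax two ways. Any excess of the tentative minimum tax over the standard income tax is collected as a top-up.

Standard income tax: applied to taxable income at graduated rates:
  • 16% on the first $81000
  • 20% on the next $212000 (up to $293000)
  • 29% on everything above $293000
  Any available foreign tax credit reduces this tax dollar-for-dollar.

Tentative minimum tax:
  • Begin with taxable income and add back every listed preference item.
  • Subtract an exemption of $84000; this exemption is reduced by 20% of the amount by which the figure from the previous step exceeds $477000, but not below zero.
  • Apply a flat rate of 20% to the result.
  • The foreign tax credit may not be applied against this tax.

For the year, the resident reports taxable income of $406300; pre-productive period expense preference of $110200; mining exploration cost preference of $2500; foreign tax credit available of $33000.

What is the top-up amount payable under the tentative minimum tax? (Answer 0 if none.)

$33463

Standard income tax:
  $81000 × 16% = $12960
  $212000 × 20% = $42400
  $113300 × 29% = $32857
  → $88217
  Less foreign tax credit $33000 → $55217

Tentative minimum tax:
  Adjusted income: $406300 + $110200 + $2500 = $519000
  Exemption: $84000 − 20% × ($519000 − $477000) = $84000 − $8400 = $75600
  Base: $519000 − $75600 = $443400
  $443400 × 20% = $88680

Excess of tentative minimum tax over standard income tax: $88680 − $55217 = $33463.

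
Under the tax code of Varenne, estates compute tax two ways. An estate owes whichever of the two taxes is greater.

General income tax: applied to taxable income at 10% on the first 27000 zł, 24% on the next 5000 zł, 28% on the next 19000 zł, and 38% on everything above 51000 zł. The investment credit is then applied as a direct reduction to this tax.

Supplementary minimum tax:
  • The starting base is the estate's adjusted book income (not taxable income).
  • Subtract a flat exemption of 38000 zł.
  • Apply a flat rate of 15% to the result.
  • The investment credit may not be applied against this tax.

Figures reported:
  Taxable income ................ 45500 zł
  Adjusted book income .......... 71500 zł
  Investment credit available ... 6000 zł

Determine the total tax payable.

General income tax:
  27000 zł × 10% = 2700 zł
  5000 zł × 24% = 1200 zł
  13500 zł × 28% = 3780 zł
  → 7680 zł
  Less investment credit 6000 zł → 1680 zł

Supplementary minimum tax:
  Base (adjusted book income): 71500 zł
  Less exemption 38000 zł → base 33500 zł
  33500 zł × 15% = 5025 zł

5025 zł > 1680 zł, so the supplementary minimum tax is the binding amount.

5025 zł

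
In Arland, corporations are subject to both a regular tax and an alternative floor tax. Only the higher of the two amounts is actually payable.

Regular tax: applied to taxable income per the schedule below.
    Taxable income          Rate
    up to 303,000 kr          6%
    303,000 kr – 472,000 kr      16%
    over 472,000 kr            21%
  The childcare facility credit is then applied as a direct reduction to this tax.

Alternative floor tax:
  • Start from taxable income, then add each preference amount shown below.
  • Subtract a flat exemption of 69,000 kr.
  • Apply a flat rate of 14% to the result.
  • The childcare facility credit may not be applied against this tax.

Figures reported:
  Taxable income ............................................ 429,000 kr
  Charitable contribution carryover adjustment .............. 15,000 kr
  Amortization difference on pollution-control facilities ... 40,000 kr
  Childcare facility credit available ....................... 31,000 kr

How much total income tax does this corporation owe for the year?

58,100 kr

Alternative floor tax:
  Adjusted income: 429,000 kr + 15,000 kr + 40,000 kr = 484,000 kr
  Less exemption 69,000 kr → base 415,000 kr
  415,000 kr × 14% = 58,100 kr

Regular tax:
  303,000 kr × 6% = 18,180 kr
  126,000 kr × 16% = 20,160 kr
  → 38,340 kr
  Less childcare facility credit 31,000 kr → 7,340 kr

58,100 kr > 7,340 kr, so the alternative floor tax is the binding amount.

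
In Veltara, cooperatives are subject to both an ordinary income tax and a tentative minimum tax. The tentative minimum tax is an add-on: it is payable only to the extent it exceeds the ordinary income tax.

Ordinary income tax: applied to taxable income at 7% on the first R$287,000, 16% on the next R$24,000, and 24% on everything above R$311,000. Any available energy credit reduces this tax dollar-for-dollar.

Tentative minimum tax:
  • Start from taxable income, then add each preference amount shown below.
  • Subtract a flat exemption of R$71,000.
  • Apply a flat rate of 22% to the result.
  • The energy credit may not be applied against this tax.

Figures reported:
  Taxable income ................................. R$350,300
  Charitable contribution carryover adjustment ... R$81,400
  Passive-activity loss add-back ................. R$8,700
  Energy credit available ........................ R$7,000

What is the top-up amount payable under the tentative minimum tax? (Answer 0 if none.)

Tentative minimum tax:
  Adjusted income: R$350,300 + R$81,400 + R$8,700 = R$440,400
  Less exemption R$71,000 → base R$369,400
  R$369,400 × 22% = R$81,268

Ordinary income tax:
  R$287,000 × 7% = R$20,090
  R$24,000 × 16% = R$3,840
  R$39,300 × 24% = R$9,432
  → R$33,362
  Less energy credit R$7,000 → R$26,362

Excess of tentative minimum tax over ordinary income tax: R$81,268 − R$26,362 = R$54,906.

R$54,906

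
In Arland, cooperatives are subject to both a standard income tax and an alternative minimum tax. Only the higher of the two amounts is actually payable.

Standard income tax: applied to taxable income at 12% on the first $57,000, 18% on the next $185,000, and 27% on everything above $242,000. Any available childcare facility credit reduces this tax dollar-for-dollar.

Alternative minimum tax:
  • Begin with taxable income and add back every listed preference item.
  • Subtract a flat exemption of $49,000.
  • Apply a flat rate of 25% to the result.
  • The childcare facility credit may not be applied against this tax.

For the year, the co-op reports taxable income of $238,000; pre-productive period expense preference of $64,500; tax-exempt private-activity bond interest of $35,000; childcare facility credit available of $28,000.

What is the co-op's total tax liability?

$72,125

Alternative minimum tax:
  Adjusted income: $238,000 + $64,500 + $35,000 = $337,500
  Less exemption $49,000 → base $288,500
  $288,500 × 25% = $72,125

Standard income tax:
  $57,000 × 12% = $6,840
  $181,000 × 18% = $32,580
  → $39,420
  Less childcare facility credit $28,000 → $11,420

$72,125 > $11,420, so the alternative minimum tax is the binding amount.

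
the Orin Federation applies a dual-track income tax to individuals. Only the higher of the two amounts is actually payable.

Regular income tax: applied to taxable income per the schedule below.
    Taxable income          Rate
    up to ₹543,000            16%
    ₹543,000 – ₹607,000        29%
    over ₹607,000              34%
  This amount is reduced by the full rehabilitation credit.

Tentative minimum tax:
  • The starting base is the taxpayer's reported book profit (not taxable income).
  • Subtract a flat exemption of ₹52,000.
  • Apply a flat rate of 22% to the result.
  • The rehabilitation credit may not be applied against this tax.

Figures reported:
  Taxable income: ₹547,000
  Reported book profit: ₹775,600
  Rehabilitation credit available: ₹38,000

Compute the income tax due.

₹159,192

Tentative minimum tax:
  Base (reported book profit): ₹775,600
  Less exemption ₹52,000 → base ₹723,600
  ₹723,600 × 22% = ₹159,192

Regular income tax:
  ₹543,000 × 16% = ₹86,880
  ₹4,000 × 29% = ₹1,160
  → ₹88,040
  Less rehabilitation credit ₹38,000 → ₹50,040

₹159,192 > ₹50,040, so the tentative minimum tax is the binding amount.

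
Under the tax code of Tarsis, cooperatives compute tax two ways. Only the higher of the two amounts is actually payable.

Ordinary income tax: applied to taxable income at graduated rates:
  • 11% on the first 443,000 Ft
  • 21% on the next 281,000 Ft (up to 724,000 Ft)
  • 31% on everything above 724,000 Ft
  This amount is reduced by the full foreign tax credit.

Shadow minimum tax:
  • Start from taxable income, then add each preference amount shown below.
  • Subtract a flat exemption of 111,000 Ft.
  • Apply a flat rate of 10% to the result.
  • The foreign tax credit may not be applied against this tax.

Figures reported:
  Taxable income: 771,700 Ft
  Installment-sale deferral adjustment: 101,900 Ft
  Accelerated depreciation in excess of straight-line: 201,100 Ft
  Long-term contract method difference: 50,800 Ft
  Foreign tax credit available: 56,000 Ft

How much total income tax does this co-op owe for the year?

101,450 Ft

Shadow minimum tax:
  Adjusted income: 771,700 Ft + 101,900 Ft + 201,100 Ft + 50,800 Ft = 1,125,500 Ft
  Less exemption 111,000 Ft → base 1,014,500 Ft
  1,014,500 Ft × 10% = 101,450 Ft

Ordinary income tax:
  443,000 Ft × 11% = 48,730 Ft
  281,000 Ft × 21% = 59,010 Ft
  47,700 Ft × 31% = 14,787 Ft
  → 122,527 Ft
  Less foreign tax credit 56,000 Ft → 66,527 Ft

101,450 Ft > 66,527 Ft, so the shadow minimum tax is the binding amount.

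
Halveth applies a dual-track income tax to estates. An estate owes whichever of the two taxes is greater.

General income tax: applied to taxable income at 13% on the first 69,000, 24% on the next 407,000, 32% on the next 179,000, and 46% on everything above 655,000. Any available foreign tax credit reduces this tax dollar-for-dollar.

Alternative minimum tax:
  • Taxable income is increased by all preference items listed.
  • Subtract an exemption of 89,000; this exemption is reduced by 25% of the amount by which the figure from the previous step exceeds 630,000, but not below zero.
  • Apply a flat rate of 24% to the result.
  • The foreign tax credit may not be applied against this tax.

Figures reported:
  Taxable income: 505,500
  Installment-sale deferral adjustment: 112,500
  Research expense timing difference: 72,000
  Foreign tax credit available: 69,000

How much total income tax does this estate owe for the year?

147,840

Alternative minimum tax:
  Adjusted income: 505,500 + 112,500 + 72,000 = 690,000
  Exemption: 89,000 − 25% × (690,000 − 630,000) = 89,000 − 15,000 = 74,000
  Base: 690,000 − 74,000 = 616,000
  616,000 × 24% = 147,840

General income tax:
  69,000 × 13% = 8,970
  407,000 × 24% = 97,680
  29,500 × 32% = 9,440
  → 116,090
  Less foreign tax credit 69,000 → 47,090

147,840 > 47,090, so the alternative minimum tax is the binding amount.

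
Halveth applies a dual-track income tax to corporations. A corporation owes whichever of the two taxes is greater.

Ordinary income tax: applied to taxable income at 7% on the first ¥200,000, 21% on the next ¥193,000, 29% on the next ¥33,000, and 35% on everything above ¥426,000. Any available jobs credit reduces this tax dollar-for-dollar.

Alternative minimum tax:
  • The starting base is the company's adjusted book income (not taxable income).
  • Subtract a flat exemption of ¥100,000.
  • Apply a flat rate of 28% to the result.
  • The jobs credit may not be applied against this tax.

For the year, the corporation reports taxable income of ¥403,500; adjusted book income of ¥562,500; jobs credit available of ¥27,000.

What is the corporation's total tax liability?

¥129,500

Ordinary income tax:
  ¥200,000 × 7% = ¥14,000
  ¥193,000 × 21% = ¥40,530
  ¥10,500 × 29% = ¥3,045
  → ¥57,575
  Less jobs credit ¥27,000 → ¥30,575

Alternative minimum tax:
  Base (adjusted book income): ¥562,500
  Less exemption ¥100,000 → base ¥462,500
  ¥462,500 × 28% = ¥129,500

¥129,500 > ¥30,575, so the alternative minimum tax is the binding amount.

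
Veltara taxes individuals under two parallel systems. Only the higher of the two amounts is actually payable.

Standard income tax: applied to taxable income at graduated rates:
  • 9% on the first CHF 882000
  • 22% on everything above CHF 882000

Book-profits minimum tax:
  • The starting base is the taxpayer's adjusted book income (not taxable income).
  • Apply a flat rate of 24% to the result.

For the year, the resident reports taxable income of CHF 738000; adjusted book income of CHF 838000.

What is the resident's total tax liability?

CHF 201120

Book-profits minimum tax:
  Base (adjusted book income): CHF 838000
  CHF 838000 × 24% = CHF 201120

Standard income tax:
  CHF 738000 × 9% = CHF 66420

CHF 201120 > CHF 66420, so the book-profits minimum tax is the binding amount.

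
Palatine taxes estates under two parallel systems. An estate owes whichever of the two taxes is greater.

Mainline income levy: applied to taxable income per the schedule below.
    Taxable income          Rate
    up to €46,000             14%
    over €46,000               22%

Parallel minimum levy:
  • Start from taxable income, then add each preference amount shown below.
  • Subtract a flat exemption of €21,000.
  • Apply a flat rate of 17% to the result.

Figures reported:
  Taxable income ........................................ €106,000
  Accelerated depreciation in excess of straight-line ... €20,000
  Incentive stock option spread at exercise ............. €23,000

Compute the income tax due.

Mainline income levy:
  €46,000 × 14% = €6,440
  €60,000 × 22% = €13,200
  → €19,640

Parallel minimum levy:
  Adjusted income: €106,000 + €20,000 + €23,000 = €149,000
  Less exemption €21,000 → base €128,000
  €128,000 × 17% = €21,760

€21,760 > €19,640, so the parallel minimum levy is the binding amount.

€21,760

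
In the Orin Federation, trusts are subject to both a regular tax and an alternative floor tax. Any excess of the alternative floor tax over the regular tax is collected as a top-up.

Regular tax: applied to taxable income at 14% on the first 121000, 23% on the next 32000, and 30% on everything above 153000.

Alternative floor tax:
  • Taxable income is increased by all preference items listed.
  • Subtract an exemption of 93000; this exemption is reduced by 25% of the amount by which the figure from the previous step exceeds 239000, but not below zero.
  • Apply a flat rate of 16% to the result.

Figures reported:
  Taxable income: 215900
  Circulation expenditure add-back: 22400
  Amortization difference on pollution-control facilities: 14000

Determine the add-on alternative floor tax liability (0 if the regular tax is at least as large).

Alternative floor tax:
  Adjusted income: 215900 + 22400 + 14000 = 252300
  Exemption: 93000 − 25% × (252300 − 239000) = 93000 − 3325 = 89675
  Base: 252300 − 89675 = 162625
  162625 × 16% = 26020

Regular tax:
  121000 × 14% = 16940
  32000 × 23% = 7360
  62900 × 30% = 18870
  → 43170

26020 ≤ 43170, so no add-on is due.

0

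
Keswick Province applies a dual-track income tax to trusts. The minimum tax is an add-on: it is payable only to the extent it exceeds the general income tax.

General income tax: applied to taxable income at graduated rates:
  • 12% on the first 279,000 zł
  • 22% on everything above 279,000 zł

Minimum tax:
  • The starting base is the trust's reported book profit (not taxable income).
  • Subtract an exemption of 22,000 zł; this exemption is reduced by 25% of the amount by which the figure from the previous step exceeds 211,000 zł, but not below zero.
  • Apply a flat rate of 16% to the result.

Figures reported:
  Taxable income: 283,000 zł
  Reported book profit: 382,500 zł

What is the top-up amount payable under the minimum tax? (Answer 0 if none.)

Minimum tax:
  Base (reported book profit): 382,500 zł
  Exemption: 25% × (382,500 zł − 211,000 zł) = 42,875 zł ≥ 22,000 zł, so the exemption is fully phased out
  Base: 382,500 zł − 0 zł = 382,500 zł
  382,500 zł × 16% = 61,200 zł

General income tax:
  279,000 zł × 12% = 33,480 zł
  4,000 zł × 22% = 880 zł
  → 34,360 zł

Excess of minimum tax over general income tax: 61,200 zł − 34,360 zł = 26,840 zł.

26,840 zł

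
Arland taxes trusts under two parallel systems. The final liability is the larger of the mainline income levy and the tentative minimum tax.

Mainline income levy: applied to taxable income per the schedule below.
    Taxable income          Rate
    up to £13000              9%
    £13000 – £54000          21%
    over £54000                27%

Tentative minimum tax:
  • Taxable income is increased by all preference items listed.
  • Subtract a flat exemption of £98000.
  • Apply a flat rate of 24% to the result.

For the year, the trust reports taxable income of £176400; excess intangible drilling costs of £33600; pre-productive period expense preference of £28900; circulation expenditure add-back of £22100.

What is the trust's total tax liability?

Tentative minimum tax:
  Adjusted income: £176400 + £33600 + £28900 + £22100 = £261000
  Less exemption £98000 → base £163000
  £163000 × 24% = £39120

Mainline income levy:
  £13000 × 9% = £1170
  £41000 × 21% = £8610
  £122400 × 27% = £33048
  → £42828

£42828 > £39120, so the mainline income levy governs.

£42828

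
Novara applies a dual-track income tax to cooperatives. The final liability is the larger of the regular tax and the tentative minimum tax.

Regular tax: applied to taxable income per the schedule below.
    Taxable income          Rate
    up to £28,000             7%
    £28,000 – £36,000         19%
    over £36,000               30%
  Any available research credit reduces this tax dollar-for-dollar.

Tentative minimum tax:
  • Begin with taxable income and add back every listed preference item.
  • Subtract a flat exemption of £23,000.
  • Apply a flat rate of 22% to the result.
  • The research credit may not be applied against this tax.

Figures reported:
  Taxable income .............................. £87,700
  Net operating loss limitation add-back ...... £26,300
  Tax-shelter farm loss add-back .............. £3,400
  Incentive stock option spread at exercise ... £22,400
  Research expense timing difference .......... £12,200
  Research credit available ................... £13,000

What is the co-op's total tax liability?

Tentative minimum tax:
  Adjusted income: £87,700 + £26,300 + £3,400 + £22,400 + £12,200 = £152,000
  Less exemption £23,000 → base £129,000
  £129,000 × 22% = £28,380

Regular tax:
  £28,000 × 7% = £1,960
  £8,000 × 19% = £1,520
  £51,700 × 30% = £15,510
  → £18,990
  Less research credit £13,000 → £5,990

£28,380 > £5,990, so the tentative minimum tax is the binding amount.

£28,380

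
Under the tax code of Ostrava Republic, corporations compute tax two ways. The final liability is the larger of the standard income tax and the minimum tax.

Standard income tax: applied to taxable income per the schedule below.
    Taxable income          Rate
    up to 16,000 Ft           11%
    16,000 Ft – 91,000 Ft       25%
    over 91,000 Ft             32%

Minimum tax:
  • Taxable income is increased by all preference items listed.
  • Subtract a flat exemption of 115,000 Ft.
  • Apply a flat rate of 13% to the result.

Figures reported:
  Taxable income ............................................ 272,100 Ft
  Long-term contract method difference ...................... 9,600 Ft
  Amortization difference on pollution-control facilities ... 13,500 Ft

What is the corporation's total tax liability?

Standard income tax:
  16,000 Ft × 11% = 1,760 Ft
  75,000 Ft × 25% = 18,750 Ft
  181,100 Ft × 32% = 57,952 Ft
  → 78,462 Ft

Minimum tax:
  Adjusted income: 272,100 Ft + 9,600 Ft + 13,500 Ft = 295,200 Ft
  Less exemption 115,000 Ft → base 180,200 Ft
  180,200 Ft × 13% = 23,426 Ft

78,462 Ft > 23,426 Ft, so the standard income tax governs.

78,462 Ft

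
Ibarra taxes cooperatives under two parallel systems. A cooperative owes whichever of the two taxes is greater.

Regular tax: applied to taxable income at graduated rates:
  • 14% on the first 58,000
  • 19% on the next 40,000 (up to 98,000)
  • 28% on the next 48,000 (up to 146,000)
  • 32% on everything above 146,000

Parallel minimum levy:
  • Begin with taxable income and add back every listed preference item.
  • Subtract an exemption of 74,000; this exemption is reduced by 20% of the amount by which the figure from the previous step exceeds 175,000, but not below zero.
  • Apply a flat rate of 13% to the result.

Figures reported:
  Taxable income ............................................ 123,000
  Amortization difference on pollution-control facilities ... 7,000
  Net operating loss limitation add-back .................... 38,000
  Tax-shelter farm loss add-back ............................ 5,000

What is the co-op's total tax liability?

Parallel minimum levy:
  Adjusted income: 123,000 + 7,000 + 38,000 + 5,000 = 173,000
  Exemption: 173,000 ≤ 175,000, so full 74,000 applies
  Base: 173,000 − 74,000 = 99,000
  99,000 × 13% = 12,870

Regular tax:
  58,000 × 14% = 8,120
  40,000 × 19% = 7,600
  25,000 × 28% = 7,000
  → 22,720

22,720 > 12,870, so the regular tax governs.

22,720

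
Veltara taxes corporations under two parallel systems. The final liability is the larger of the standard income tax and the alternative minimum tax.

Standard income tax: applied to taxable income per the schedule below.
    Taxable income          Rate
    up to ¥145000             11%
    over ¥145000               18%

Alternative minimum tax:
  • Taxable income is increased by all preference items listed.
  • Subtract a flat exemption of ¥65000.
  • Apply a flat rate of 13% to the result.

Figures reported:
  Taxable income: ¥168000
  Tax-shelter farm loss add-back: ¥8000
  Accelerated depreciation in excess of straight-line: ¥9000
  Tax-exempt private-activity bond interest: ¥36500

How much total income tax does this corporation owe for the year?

Alternative minimum tax:
  Adjusted income: ¥168000 + ¥8000 + ¥9000 + ¥36500 = ¥221500
  Less exemption ¥65000 → base ¥156500
  ¥156500 × 13% = ¥20345

Standard income tax:
  ¥145000 × 11% = ¥15950
  ¥23000 × 18% = ¥4140
  → ¥20090

¥20345 > ¥20090, so the alternative minimum tax is the binding amount.

¥20345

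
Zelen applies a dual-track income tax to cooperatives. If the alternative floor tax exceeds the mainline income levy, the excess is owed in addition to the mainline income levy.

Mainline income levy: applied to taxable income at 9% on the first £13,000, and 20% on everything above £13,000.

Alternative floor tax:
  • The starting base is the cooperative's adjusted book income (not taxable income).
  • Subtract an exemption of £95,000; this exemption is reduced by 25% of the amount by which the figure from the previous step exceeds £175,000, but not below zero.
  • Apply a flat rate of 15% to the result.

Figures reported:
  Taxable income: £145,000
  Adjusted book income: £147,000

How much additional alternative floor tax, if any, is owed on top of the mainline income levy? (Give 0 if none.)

£0

Alternative floor tax:
  Base (adjusted book income): £147,000
  Exemption: £147,000 ≤ £175,000, so full £95,000 applies
  Base: £147,000 − £95,000 = £52,000
  £52,000 × 15% = £7,800

Mainline income levy:
  £13,000 × 9% = £1,170
  £132,000 × 20% = £26,400
  → £27,570

£7,800 ≤ £27,570, so no add-on is due.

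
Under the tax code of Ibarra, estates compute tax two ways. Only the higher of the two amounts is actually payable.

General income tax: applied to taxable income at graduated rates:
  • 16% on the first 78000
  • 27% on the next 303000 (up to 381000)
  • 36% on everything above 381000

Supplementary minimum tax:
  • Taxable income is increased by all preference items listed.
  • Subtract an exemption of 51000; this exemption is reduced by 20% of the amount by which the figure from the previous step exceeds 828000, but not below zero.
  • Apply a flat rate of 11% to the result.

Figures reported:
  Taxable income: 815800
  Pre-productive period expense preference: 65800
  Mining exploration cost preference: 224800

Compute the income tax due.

250818

General income tax:
  78000 × 16% = 12480
  303000 × 27% = 81810
  434800 × 36% = 156528
  → 250818

Supplementary minimum tax:
  Adjusted income: 815800 + 65800 + 224800 = 1106400
  Exemption: 20% × (1106400 − 828000) = 55680 ≥ 51000, so the exemption is fully phased out
  Base: 1106400 − 0 = 1106400
  1106400 × 11% = 121704

250818 > 121704, so the general income tax governs.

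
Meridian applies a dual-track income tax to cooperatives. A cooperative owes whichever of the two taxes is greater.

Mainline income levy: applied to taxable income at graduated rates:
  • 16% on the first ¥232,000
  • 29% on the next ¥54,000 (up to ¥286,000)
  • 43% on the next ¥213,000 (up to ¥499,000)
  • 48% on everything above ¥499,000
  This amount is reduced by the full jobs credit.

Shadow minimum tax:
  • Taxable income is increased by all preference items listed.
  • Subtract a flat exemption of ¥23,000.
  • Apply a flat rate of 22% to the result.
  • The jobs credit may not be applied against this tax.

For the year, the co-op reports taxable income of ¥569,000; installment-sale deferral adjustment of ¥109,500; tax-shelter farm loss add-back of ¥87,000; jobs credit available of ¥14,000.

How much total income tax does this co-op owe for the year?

¥163,970

Mainline income levy:
  ¥232,000 × 16% = ¥37,120
  ¥54,000 × 29% = ¥15,660
  ¥213,000 × 43% = ¥91,590
  ¥70,000 × 48% = ¥33,600
  → ¥177,970
  Less jobs credit ¥14,000 → ¥163,970

Shadow minimum tax:
  Adjusted income: ¥569,000 + ¥109,500 + ¥87,000 = ¥765,500
  Less exemption ¥23,000 → base ¥742,500
  ¥742,500 × 22% = ¥163,350

¥163,970 > ¥163,350, so the mainline income levy governs.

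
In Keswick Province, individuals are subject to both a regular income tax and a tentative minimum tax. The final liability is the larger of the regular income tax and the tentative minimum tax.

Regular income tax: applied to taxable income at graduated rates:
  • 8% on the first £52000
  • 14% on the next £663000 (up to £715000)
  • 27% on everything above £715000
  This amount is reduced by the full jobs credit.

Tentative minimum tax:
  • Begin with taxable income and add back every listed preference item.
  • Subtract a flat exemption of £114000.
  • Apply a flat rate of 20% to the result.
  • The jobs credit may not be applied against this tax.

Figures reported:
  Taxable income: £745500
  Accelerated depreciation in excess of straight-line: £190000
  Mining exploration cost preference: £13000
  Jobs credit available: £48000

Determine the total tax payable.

£166900

Regular income tax:
  £52000 × 8% = £4160
  £663000 × 14% = £92820
  £30500 × 27% = £8235
  → £105215
  Less jobs credit £48000 → £57215

Tentative minimum tax:
  Adjusted income: £745500 + £190000 + £13000 = £948500
  Less exemption £114000 → base £834500
  £834500 × 20% = £166900

£166900 > £57215, so the tentative minimum tax is the binding amount.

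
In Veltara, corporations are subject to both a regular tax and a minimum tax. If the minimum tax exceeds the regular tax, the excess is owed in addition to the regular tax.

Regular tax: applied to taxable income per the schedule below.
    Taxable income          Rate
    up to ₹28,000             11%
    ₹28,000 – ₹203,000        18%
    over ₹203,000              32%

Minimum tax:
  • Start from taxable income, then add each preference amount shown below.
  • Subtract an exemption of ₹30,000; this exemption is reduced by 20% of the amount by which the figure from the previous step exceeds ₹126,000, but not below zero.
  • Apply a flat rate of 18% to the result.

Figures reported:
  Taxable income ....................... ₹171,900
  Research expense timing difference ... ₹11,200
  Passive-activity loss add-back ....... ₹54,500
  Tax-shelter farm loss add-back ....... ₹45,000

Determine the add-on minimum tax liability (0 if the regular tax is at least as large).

Minimum tax:
  Adjusted income: ₹171,900 + ₹11,200 + ₹54,500 + ₹45,000 = ₹282,600
  Exemption: 20% × (₹282,600 − ₹126,000) = ₹31,320 ≥ ₹30,000, so the exemption is fully phased out
  Base: ₹282,600 − ₹0 = ₹282,600
  ₹282,600 × 18% = ₹50,868

Regular tax:
  ₹28,000 × 11% = ₹3,080
  ₹143,900 × 18% = ₹25,902
  → ₹28,982

Excess of minimum tax over regular tax: ₹50,868 − ₹28,982 = ₹21,886.

₹21,886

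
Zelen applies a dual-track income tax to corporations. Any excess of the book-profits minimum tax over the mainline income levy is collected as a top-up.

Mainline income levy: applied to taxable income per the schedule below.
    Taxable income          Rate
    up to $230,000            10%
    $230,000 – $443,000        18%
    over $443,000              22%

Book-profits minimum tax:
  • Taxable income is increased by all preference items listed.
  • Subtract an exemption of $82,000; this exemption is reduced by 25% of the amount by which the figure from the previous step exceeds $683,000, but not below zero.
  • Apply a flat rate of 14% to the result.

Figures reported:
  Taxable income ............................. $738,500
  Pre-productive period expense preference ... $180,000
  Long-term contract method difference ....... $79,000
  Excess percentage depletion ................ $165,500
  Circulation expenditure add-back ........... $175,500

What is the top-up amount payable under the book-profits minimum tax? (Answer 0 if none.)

Mainline income levy:
  $230,000 × 10% = $23,000
  $213,000 × 18% = $38,340
  $295,500 × 22% = $65,010
  → $126,350

Book-profits minimum tax:
  Adjusted income: $738,500 + $180,000 + $79,000 + $165,500 + $175,500 = $1,338,500
  Exemption: 25% × ($1,338,500 − $683,000) = $163,875 ≥ $82,000, so the exemption is fully phased out
  Base: $1,338,500 − $0 = $1,338,500
  $1,338,500 × 14% = $187,390

Excess of book-profits minimum tax over mainline income levy: $187,390 − $126,350 = $61,040.

$61,040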